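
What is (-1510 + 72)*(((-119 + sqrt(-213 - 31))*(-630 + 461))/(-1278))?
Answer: 14459809/639 - 243022*I*sqrt(61)/639 ≈ 22629.0 - 2970.4*I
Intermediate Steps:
(-1510 + 72)*(((-119 + sqrt(-213 - 31))*(-630 + 461))/(-1278)) = -1438*(-119 + sqrt(-244))*(-169)*(-1)/1278 = -1438*(-119 + 2*I*sqrt(61))*(-169)*(-1)/1278 = -1438*(20111 - 338*I*sqrt(61))*(-1)/1278 = -1438*(-20111/1278 + 169*I*sqrt(61)/639) = 14459809/639 - 243022*I*sqrt(61)/639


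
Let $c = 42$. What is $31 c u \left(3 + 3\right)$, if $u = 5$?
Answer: $39060$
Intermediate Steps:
$31 c u \left(3 + 3\right) = 31 \cdot 42 \cdot 5 \left(3 + 3\right) = 1302 \cdot 5 \cdot 6 = 1302 \cdot 30 = 39060$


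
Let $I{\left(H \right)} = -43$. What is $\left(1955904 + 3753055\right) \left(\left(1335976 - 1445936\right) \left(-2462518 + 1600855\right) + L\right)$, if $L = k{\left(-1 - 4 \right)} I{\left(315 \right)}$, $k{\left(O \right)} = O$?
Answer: $540915094547743505$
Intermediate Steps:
$L = 215$ ($L = \left(-1 - 4\right) \left(-43\right) = \left(-5\right) \left(-43\right) = 215$)
$\left(1955904 + 3753055\right) \left(\left(1335976 - 1445936\right) \left(-2462518 + 1600855\right) + L\right) = \left(1955904 + 3753055\right) \left(\left(1335976 - 1445936\right) \left(-2462518 + 1600855\right) + 215\right) = 5708959 \left(\left(-109960\right) \left(-861663\right) + 215\right) = 5708959 \left(94748463480 + 215\right) = 5708959 \cdot 94748463695 = 540915094547743505$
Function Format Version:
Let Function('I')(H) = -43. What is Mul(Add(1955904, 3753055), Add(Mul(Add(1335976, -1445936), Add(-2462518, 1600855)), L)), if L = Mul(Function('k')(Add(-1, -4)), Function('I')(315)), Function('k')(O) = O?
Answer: 540915094547743505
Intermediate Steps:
L = 215 (L = Mul(Add(-1, -4), -43) = Mul(-5, -43) = 215)
Mul(Add(1955904, 3753055), Add(Mul(Add(1335976, -1445936), Add(-2462518, 1600855)), L)) = Mul(Add(1955904, 3753055), Add(Mul(Add(1335976, -1445936), Add(-2462518, 1600855)), 215)) = Mul(5708959, Add(Mul(-109960, -861663), 215)) = Mul(5708959, Add(94748463480, 215)) = Mul(5708959, 94748463695) = 540915094547743505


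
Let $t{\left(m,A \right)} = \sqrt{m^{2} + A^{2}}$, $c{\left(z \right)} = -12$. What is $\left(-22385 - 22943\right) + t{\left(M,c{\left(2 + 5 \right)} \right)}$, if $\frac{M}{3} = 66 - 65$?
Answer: $-45328 + 3 \sqrt{17} \approx -45316.0$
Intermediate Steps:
$M = 3$ ($M = 3 \left(66 - 65\right) = 3 \cdot 1 = 3$)
$t{\left(m,A \right)} = \sqrt{A^{2} + m^{2}}$
$\left(-22385 - 22943\right) + t{\left(M,c{\left(2 + 5 \right)} \right)} = \left(-22385 - 22943\right) + \sqrt{\left(-12\right)^{2} + 3^{2}} = -45328 + \sqrt{144 + 9} = -45328 + \sqrt{153} = -45328 + 3 \sqrt{17}$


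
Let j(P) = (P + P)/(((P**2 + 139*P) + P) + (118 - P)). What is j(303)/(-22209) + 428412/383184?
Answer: 8856771477467/7921752284556 ≈ 1.1180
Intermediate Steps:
j(P) = 2*P/(118 + P**2 + 139*P) (j(P) = (2*P)/((P**2 + 140*P) + (118 - P)) = (2*P)/(118 + P**2 + 139*P) = 2*P/(118 + P**2 + 139*P))
j(303)/(-22209) + 428412/383184 = (2*303/(118 + 303**2 + 139*303))/(-22209) + 428412/383184 = (2*303/(118 + 91809 + 42117))*(-1/22209) + 428412*(1/383184) = (2*303/134044)*(-1/22209) + 35701/31932 = (2*303*(1/134044))*(-1/22209) + 35701/31932 = (303/67022)*(-1/22209) + 35701/31932 = -101/496163866 + 35701/31932 = 8856771477467/7921752284556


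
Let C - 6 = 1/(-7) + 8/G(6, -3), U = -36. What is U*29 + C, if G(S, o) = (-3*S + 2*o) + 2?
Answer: -79965/77 ≈ -1038.5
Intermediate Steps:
G(S, o) = 2 - 3*S + 2*o
C = 423/77 (C = 6 + (1/(-7) + 8/(2 - 3*6 + 2*(-3))) = 6 + (1*(-⅐) + 8/(2 - 18 - 6)) = 6 + (-⅐ + 8/(-22)) = 6 + (-⅐ + 8*(-1/22)) = 6 + (-⅐ - 4/11) = 6 - 39/77 = 423/77 ≈ 5.4935)
U*29 + C = -36*29 + 423/77 = -1044 + 423/77 = -79965/77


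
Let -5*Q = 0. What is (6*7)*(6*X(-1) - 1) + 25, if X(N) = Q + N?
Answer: -269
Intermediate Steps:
Q = 0 (Q = -⅕*0 = 0)
X(N) = N (X(N) = 0 + N = N)
(6*7)*(6*X(-1) - 1) + 25 = (6*7)*(6*(-1) - 1) + 25 = 42*(-6 - 1) + 25 = 42*(-7) + 25 = -294 + 25 = -269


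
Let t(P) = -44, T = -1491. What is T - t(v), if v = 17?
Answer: -1447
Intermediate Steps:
T - t(v) = -1491 - 1*(-44) = -1491 + 44 = -1447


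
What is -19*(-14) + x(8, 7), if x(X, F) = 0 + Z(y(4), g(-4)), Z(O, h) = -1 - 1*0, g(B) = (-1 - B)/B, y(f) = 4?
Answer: 265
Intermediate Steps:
g(B) = (-1 - B)/B
Z(O, h) = -1 (Z(O, h) = -1 + 0 = -1)
x(X, F) = -1 (x(X, F) = 0 - 1 = -1)
-19*(-14) + x(8, 7) = -19*(-14) - 1 = 266 - 1 = 265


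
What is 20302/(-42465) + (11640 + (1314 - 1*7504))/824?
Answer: 107352701/17495580 ≈ 6.1360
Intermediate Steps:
20302/(-42465) + (11640 + (1314 - 1*7504))/824 = 20302*(-1/42465) + (11640 + (1314 - 7504))*(1/824) = -20302/42465 + (11640 - 6190)*(1/824) = -20302/42465 + 5450*(1/824) = -20302/42465 + 2725/412 = 107352701/17495580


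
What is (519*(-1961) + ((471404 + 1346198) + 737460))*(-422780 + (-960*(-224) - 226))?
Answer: -319706755698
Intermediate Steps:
(519*(-1961) + ((471404 + 1346198) + 737460))*(-422780 + (-960*(-224) - 226)) = (-1017759 + (1817602 + 737460))*(-422780 + (215040 - 226)) = (-1017759 + 2555062)*(-422780 + 214814) = 1537303*(-207966) = -319706755698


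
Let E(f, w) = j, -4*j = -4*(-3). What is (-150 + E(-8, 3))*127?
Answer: -19431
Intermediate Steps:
j = -3 (j = -(-1)*(-3) = -1/4*12 = -3)
E(f, w) = -3
(-150 + E(-8, 3))*127 = (-150 - 3)*127 = -153*127 = -19431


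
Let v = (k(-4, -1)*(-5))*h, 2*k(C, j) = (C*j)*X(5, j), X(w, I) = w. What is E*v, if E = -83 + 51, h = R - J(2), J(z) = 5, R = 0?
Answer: -8000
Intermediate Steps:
k(C, j) = 5*C*j/2 (k(C, j) = ((C*j)*5)/2 = (5*C*j)/2 = 5*C*j/2)
h = -5 (h = 0 - 1*5 = 0 - 5 = -5)
E = -32
v = 250 (v = (((5/2)*(-4)*(-1))*(-5))*(-5) = (10*(-5))*(-5) = -50*(-5) = 250)
E*v = -32*250 = -8000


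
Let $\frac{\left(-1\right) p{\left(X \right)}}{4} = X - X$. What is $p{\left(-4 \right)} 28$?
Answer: $0$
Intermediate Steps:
$p{\left(X \right)} = 0$ ($p{\left(X \right)} = - 4 \left(X - X\right) = \left(-4\right) 0 = 0$)
$p{\left(-4 \right)} 28 = 0 \cdot 28 = 0$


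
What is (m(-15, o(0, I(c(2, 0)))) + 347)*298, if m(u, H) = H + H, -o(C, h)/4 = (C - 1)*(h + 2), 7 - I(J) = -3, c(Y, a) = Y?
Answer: 132014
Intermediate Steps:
I(J) = 10 (I(J) = 7 - 1*(-3) = 7 + 3 = 10)
o(C, h) = -4*(-1 + C)*(2 + h) (o(C, h) = -4*(C - 1)*(h + 2) = -4*(-1 + C)*(2 + h))
m(u, H) = 2*H
(m(-15, o(0, I(c(2, 0)))) + 347)*298 = (2*(8 - 8*0 + 4*10 - 4*0*10) + 347)*298 = (2*(8 + 0 + 40 + 0) + 347)*298 = (2*48 + 347)*298 = (96 + 347)*298 = 443*298 = 132014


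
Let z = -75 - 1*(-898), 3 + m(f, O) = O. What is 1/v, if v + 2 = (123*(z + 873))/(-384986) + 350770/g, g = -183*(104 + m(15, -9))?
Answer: -1620406074/37879228025 ≈ -0.042778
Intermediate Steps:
m(f, O) = -3 + O
g = -16836 (g = -183*(104 + (-3 - 9)) = -183*(104 - 12) = -183*92 = -16836)
z = 823 (z = -75 + 898 = 823)
v = -37879228025/1620406074 (v = -2 + ((123*(823 + 873))/(-384986) + 350770/(-16836)) = -2 + ((123*1696)*(-1/384986) + 350770*(-1/16836)) = -2 + (208608*(-1/384986) - 175385/8418) = -2 + (-104304/192493 - 175385/8418) = -2 - 34638415877/1620406074 = -37879228025/1620406074 ≈ -23.376)
1/v = 1/(-37879228025/1620406074) = -1620406074/37879228025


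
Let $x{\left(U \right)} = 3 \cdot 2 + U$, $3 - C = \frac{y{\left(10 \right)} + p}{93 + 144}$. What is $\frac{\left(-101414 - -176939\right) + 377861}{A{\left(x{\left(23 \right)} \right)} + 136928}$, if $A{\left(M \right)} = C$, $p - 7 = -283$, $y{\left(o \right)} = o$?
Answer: $\frac{107452482}{32452913} \approx 3.311$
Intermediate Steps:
$p = -276$ ($p = 7 - 283 = -276$)
$C = \frac{977}{237}$ ($C = 3 - \frac{10 - 276}{93 + 144} = 3 - - \frac{266}{237} = 3 + \frac{266}{237} = \frac{977}{237} \approx 4.1224$)
$x{\left(U \right)} = 6 + U$
$A{\left(M \right)} = \frac{977}{237}$
$\frac{\left(-101414 - -176939\right) + 377861}{A{\left(x{\left(23 \right)} \right)} + 136928} = \frac{\left(-101414 - -176939\right) + 377861}{\frac{977}{237} + 136928} = \frac{\left(-101414 + 176939\right) + 377861}{\frac{32452913}{237}} = \left(75525 + 377861\right) \frac{237}{32452913} = 453386 \cdot \frac{237}{32452913} = \frac{107452482}{32452913}$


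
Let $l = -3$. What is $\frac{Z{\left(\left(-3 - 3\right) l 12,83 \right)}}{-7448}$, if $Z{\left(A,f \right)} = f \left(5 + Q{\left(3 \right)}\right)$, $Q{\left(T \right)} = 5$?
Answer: $- \frac{415}{3724} \approx -0.11144$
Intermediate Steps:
$Z{\left(A,f \right)} = 10 f$ ($Z{\left(A,f \right)} = f \left(5 + 5\right) = f 10 = 10 f$)
$\frac{Z{\left(\left(-3 - 3\right) l 12,83 \right)}}{-7448} = \frac{10 \cdot 83}{-7448} = 830 \left(- \frac{1}{7448}\right) = - \frac{415}{3724}$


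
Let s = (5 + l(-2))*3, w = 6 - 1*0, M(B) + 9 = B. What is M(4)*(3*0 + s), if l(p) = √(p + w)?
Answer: -105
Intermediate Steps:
M(B) = -9 + B
w = 6 (w = 6 + 0 = 6)
l(p) = √(6 + p) (l(p) = √(p + 6) = √(6 + p))
s = 21 (s = (5 + √(6 - 2))*3 = (5 + √4)*3 = (5 + 2)*3 = 7*3 = 21)
M(4)*(3*0 + s) = (-9 + 4)*(3*0 + 21) = -5*(0 + 21) = -5*21 = -105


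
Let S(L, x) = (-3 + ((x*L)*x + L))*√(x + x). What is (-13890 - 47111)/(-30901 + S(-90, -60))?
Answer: 1884991901/12605307589681 - 39539994186*I*√30/12605307589681 ≈ 0.00014954 - 0.017181*I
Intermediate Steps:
S(L, x) = √2*√x*(-3 + L + L*x²) (S(L, x) = (-3 + ((L*x)*x + L))*√(2*x) = (-3 + (L*x² + L))*(√2*√x) = (-3 + (L + L*x²))*(√2*√x) = (-3 + L + L*x²)*(√2*√x) = √2*√x*(-3 + L + L*x²))
(-13890 - 47111)/(-30901 + S(-90, -60)) = (-13890 - 47111)/(-30901 + √2*√(-60)*(-3 - 90 - 90*(-60)²)) = -61001/(-30901 + √2*(2*I*√15)*(-3 - 90 - 90*3600)) = -61001/(-30901 + √2*(2*I*√15)*(-3 - 90 - 324000)) = -61001/(-30901 + √2*(2*I*√15)*(-324093)) = -61001/(-30901 - 648186*I*√30)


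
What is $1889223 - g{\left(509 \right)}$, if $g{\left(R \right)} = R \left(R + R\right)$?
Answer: $1371061$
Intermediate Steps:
$g{\left(R \right)} = 2 R^{2}$ ($g{\left(R \right)} = R 2 R = 2 R^{2}$)
$1889223 - g{\left(509 \right)} = 1889223 - 2 \cdot 509^{2} = 1889223 - 2 \cdot 259081 = 1889223 - 518162 = 1371061$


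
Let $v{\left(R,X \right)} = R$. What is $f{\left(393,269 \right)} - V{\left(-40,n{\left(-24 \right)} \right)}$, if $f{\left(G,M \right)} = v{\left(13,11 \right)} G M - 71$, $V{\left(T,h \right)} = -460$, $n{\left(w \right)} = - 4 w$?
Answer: $1374710$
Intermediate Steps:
$f{\left(G,M \right)} = -71 + 13 G M$ ($f{\left(G,M \right)} = 13 G M - 71 = -71 + 13 G M$)
$f{\left(393,269 \right)} - V{\left(-40,n{\left(-24 \right)} \right)} = \left(-71 + 13 \cdot 393 \cdot 269\right) - -460 = \left(-71 + 1374321\right) + 460 = 1374250 + 460 = 1374710$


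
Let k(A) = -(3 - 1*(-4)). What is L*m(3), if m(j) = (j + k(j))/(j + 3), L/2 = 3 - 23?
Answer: 80/3 ≈ 26.667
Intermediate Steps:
L = -40 (L = 2*(3 - 23) = 2*(-20) = -40)
k(A) = -7 (k(A) = -(3 + 4) = -1*7 = -7)
m(j) = (-7 + j)/(3 + j) (m(j) = (j - 7)/(j + 3) = (-7 + j)/(3 + j))
L*m(3) = -40*(-7 + 3)/(3 + 3) = -40*(-4)/6 = -20*(-4)/3 = -40*(-⅔) = 80/3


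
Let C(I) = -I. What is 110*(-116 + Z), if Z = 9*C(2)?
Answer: -14740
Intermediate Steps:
Z = -18 (Z = 9*(-1*2) = 9*(-2) = -18)
110*(-116 + Z) = 110*(-116 - 18) = 110*(-134) = -14740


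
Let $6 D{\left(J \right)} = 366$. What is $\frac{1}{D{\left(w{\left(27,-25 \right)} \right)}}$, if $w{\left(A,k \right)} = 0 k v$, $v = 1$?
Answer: $\frac{1}{61} \approx 0.016393$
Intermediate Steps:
$w{\left(A,k \right)} = 0$ ($w{\left(A,k \right)} = 0 k 1 = 0 \cdot 1 = 0$)
$D{\left(J \right)} = 61$ ($D{\left(J \right)} = \frac{1}{6} \cdot 366 = 61$)
$\frac{1}{D{\left(w{\left(27,-25 \right)} \right)}} = \frac{1}{61}$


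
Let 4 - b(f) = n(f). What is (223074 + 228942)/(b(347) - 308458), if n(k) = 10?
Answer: -28251/19279 ≈ -1.4654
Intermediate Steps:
b(f) = -6 (b(f) = 4 - 1*10 = 4 - 10 = -6)
(223074 + 228942)/(b(347) - 308458) = (223074 + 228942)/(-6 - 308458) = 452016/(-308464) = 452016*(-1/308464) = -28251/19279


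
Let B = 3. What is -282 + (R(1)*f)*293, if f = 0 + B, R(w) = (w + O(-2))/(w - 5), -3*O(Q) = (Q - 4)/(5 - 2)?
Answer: -2593/4 ≈ -648.25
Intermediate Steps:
O(Q) = 4/9 - Q/9 (O(Q) = -(Q - 4)/(3*(5 - 2)) = -(-4 + Q)/(3*3) = -(-4/3 + Q/3)/3 = 4/9 - Q/9)
R(w) = (2/3 + w)/(-5 + w) (R(w) = (w + (4/9 - 1/9*(-2)))/(w - 5) = (w + (4/9 + 2/9))/(-5 + w) = (w + 2/3)/(-5 + w) = (2/3 + w)/(-5 + w))
f = 3 (f = 0 + 3 = 3)
-282 + (R(1)*f)*293 = -282 + (((2/3 + 1)/(-5 + 1))*3)*293 = -282 + (((5/3)/(-4))*3)*293 = -282 + (-1/4*5/3*3)*293 = -282 - 5/12*3*293 = -282 - 5/4*293 = -282 - 1465/4 = -2593/4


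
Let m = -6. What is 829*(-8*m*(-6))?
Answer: -238752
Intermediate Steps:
829*(-8*m*(-6)) = 829*(-8*(-6)*(-6)) = 829*(48*(-6)) = 829*(-288) = -238752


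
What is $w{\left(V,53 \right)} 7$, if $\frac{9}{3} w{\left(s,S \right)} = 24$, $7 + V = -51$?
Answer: $56$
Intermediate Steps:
$V = -58$ ($V = -7 - 51 = -58$)
$w{\left(s,S \right)} = 8$ ($w{\left(s,S \right)} = \frac{1}{3} \cdot 24 = 8$)
$w{\left(V,53 \right)} 7 = 8 \cdot 7 = 56$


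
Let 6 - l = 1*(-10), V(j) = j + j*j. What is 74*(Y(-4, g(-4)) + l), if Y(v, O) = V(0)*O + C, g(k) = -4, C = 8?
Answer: 1776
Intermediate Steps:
V(j) = j + j²
l = 16 (l = 6 - (-10) = 6 - 1*(-10) = 6 + 10 = 16)
Y(v, O) = 8 (Y(v, O) = (0*(1 + 0))*O + 8 = (0*1)*O + 8 = 0*O + 8 = 0 + 8 = 8)
74*(Y(-4, g(-4)) + l) = 74*(8 + 16) = 74*24 = 1776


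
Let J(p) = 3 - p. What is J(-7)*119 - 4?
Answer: 1186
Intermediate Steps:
J(-7)*119 - 4 = (3 - 1*(-7))*119 - 4 = (3 + 7)*119 - 4 = 10*119 - 4 = 1190 - 4 = 1186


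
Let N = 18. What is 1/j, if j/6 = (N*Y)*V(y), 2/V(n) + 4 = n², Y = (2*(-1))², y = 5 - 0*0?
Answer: 7/288 ≈ 0.024306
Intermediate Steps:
y = 5 (y = 5 - 1*0 = 5 + 0 = 5)
Y = 4 (Y = (-2)² = 4)
V(n) = 2/(-4 + n²)
j = 288/7 (j = 6*((18*4)*(2/(-4 + 5²))) = 6*(72*(2/(-4 + 25))) = 6*(72*(2/21)) = 6*(48/7) = 288/7 ≈ 41.143)
1/j = 1/(288/7) = 7/288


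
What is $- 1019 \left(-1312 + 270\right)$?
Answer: $1061798$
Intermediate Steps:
$- 1019 \left(-1312 + 270\right) = \left(-1019\right) \left(-1042\right) = 1061798$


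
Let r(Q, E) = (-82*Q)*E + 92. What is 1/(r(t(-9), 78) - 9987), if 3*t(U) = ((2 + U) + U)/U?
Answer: -9/123167 ≈ -7.3072e-5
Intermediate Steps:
t(U) = (2 + 2*U)/(3*U) (t(U) = (((2 + U) + U)/U)/3 = ((2 + 2*U)/U)/3 = (2 + 2*U)/(3*U))
r(Q, E) = 92 - 82*E*Q (r(Q, E) = -82*E*Q + 92 = 92 - 82*E*Q)
1/(r(t(-9), 78) - 9987) = 1/((92 - 82*78*(2/3)*(1 - 9)/(-9)) - 9987) = 1/((92 - 82*78*(2/3)*(-1/9)*(-8)) - 9987) = 1/((92 - 82*78*16/27) - 9987) = 1/((92 - 34112/9) - 9987) = 1/(-33284/9 - 9987) = 1/(-123167/9) = -9/123167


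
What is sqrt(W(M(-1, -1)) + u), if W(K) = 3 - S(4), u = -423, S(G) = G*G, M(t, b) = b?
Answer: 2*I*sqrt(109) ≈ 20.881*I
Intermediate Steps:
S(G) = G**2
W(K) = -13 (W(K) = 3 - 1*4**2 = 3 - 1*16 = 3 - 16 = -13)
sqrt(W(M(-1, -1)) + u) = sqrt(-13 - 423) = sqrt(-436) = 2*I*sqrt(109)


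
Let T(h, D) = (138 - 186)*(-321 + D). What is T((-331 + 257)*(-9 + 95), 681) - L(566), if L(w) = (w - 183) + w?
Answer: -18229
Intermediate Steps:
T(h, D) = 15408 - 48*D (T(h, D) = -48*(-321 + D) = 15408 - 48*D)
L(w) = -183 + 2*w (L(w) = (-183 + w) + w = -183 + 2*w)
T((-331 + 257)*(-9 + 95), 681) - L(566) = (15408 - 48*681) - (-183 + 2*566) = (15408 - 32688) - (-183 + 1132) = -17280 - 1*949 = -17280 - 949 = -18229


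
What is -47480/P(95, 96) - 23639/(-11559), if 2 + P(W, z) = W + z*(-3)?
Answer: 12298465/50089 ≈ 245.53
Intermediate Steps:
P(W, z) = -2 + W - 3*z (P(W, z) = -2 + (W + z*(-3)) = -2 + (W - 3*z) = -2 + W - 3*z)
-47480/P(95, 96) - 23639/(-11559) = -47480/(-2 + 95 - 3*96) - 23639/(-11559) = -47480/(-2 + 95 - 288) - 23639*(-1/11559) = -47480/(-195) + 23639/11559 = -47480*(-1/195) + 23639/11559 = 9496/39 + 23639/11559 = 12298465/50089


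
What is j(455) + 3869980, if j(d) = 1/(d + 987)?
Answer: 5580511161/1442 ≈ 3.8700e+6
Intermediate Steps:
j(d) = 1/(987 + d)
j(455) + 3869980 = 1/(987 + 455) + 3869980 = 1/1442 + 3869980 = 5580511161/1442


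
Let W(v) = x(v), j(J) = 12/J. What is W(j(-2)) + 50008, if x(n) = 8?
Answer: 50016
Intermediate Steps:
W(v) = 8
W(j(-2)) + 50008 = 8 + 50008 = 50016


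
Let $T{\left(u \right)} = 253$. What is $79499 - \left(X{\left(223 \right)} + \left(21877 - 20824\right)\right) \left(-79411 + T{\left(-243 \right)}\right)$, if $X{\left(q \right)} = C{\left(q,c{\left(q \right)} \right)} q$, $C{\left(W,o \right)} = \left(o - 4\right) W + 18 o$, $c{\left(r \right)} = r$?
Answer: $933021652007$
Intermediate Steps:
$C{\left(W,o \right)} = 18 o + W \left(-4 + o\right)$ ($C{\left(W,o \right)} = \left(-4 + o\right) W + 18 o = W \left(-4 + o\right) + 18 o = 18 o + W \left(-4 + o\right)$)
$X{\left(q \right)} = q \left(q^{2} + 14 q\right)$ ($X{\left(q \right)} = \left(- 4 q + 18 q + q q\right) q = \left(- 4 q + 18 q + q^{2}\right) q = \left(q^{2} + 14 q\right) q = q \left(q^{2} + 14 q\right)$)
$79499 - \left(X{\left(223 \right)} + \left(21877 - 20824\right)\right) \left(-79411 + T{\left(-243 \right)}\right) = 79499 - \left(223^{2} \left(14 + 223\right) + \left(21877 - 20824\right)\right) \left(-79411 + 253\right) = 79499 - \left(49729 \cdot 237 + \left(21877 - 20824\right)\right) \left(-79158\right) = 79499 - \left(11785773 + 1053\right) \left(-79158\right) = 79499 - 11786826 \left(-79158\right) = 79499 - -933021572508 = 79499 + 933021572508 = 933021652007$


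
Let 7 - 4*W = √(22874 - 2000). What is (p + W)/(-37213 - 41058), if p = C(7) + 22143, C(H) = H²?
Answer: -88775/313084 + 7*√426/313084 ≈ -0.28309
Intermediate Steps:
W = 7/4 - 7*√426/4 (W = 7/4 - √(22874 - 2000)/4 = 7/4 - 7*√426/4 ≈ -34.370)
p = 22192 (p = 7² + 22143 = 49 + 22143 = 22192)
(p + W)/(-37213 - 41058) = (22192 + (7/4 - 7*√426/4))/(-37213 - 41058) = (88775/4 - 7*√426/4)/(-78271) = (88775/4 - 7*√426/4)*(-1/78271) = -88775/313084 + 7*√426/313084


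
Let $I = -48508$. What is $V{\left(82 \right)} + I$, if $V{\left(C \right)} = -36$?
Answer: $-48544$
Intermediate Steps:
$V{\left(82 \right)} + I = -36 - 48508 = -48544$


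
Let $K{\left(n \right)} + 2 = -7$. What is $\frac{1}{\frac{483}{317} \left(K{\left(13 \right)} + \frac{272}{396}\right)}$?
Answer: $- \frac{10461}{132503} \approx -0.078949$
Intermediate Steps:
$K{\left(n \right)} = -9$ ($K{\left(n \right)} = -2 - 7 = -9$)
$\frac{1}{\frac{483}{317} \left(K{\left(13 \right)} + \frac{272}{396}\right)} = \frac{1}{\frac{483}{317} \left(-9 + \frac{272}{396}\right)} = \frac{1}{483 \cdot \frac{1}{317} \left(-9 + 272 \cdot \frac{1}{396}\right)} = \frac{1}{\frac{483}{317} \left(-9 + \frac{68}{99}\right)} = \frac{1}{\frac{483}{317} \left(- \frac{823}{99}\right)} = \frac{1}{- \frac{132503}{10461}} = - \frac{10461}{132503}$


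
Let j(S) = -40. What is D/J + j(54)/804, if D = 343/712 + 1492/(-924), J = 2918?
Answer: -1612249301/32155262832 ≈ -0.050139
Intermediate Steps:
D = -186343/164472 (D = 343*(1/712) + 1492*(-1/924) = 343/712 - 373/231 = -186343/164472 ≈ -1.1330)
D/J + j(54)/804 = -186343/164472/2918 - 40/804 = -186343/164472*1/2918 - 40*1/804 = -186343/479929296 - 10/201 = -1612249301/32155262832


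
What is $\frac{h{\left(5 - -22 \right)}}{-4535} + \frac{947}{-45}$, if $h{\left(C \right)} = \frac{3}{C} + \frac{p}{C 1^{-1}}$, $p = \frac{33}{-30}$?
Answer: $- \frac{25767889}{1224450} \approx -21.044$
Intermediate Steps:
$p = - \frac{11}{10}$ ($p = 33 \left(- \frac{1}{30}\right) = - \frac{11}{10} \approx -1.1$)
$h{\left(C \right)} = \frac{19}{10 C}$ ($h{\left(C \right)} = \frac{3}{C} - \frac{11}{10 \frac{C}{1}} = \frac{3}{C} - \frac{11}{10 C 1} = \frac{3}{C} - \frac{11}{10 C} = \frac{19}{10 C}$)
$\frac{h{\left(5 - -22 \right)}}{-4535} + \frac{947}{-45} = \frac{\frac{19}{10} \frac{1}{5 - -22}}{-4535} + \frac{947}{-45} = \frac{19}{10 \left(5 + 22\right)} \left(- \frac{1}{4535}\right) + 947 \left(- \frac{1}{45}\right) = \frac{19}{10 \cdot 27} \left(- \frac{1}{4535}\right) - \frac{947}{45} = \frac{19}{10} \cdot \frac{1}{27} \left(- \frac{1}{4535}\right) - \frac{947}{45} = \frac{19}{270} \left(- \frac{1}{4535}\right) - \frac{947}{45} = - \frac{19}{1224450} - \frac{947}{45} = - \frac{25767889}{1224450}$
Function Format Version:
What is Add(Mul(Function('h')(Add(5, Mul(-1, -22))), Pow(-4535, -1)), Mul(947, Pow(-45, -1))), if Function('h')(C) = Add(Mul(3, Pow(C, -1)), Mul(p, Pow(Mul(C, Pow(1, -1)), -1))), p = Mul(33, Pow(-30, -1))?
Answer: Rational(-25767889, 1224450) ≈ -21.044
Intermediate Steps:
p = Rational(-11, 10) (p = Mul(33, Rational(-1, 30)) = Rational(-11, 10) ≈ -1.1000)
Function('h')(C) = Mul(Rational(19, 10), Pow(C, -1)) (Function('h')(C) = Add(Mul(3, Pow(C, -1)), Mul(Rational(-11, 10), Pow(Mul(C, Pow(1, -1)), -1))) = Add(Mul(3, Pow(C, -1)), Mul(Rational(-11, 10), Pow(Mul(C, 1), -1))) = Add(Mul(3, Pow(C, -1)), Mul(Rational(-11, 10), Pow(C, -1))) = Mul(Rational(19, 10), Pow(C, -1)))
Add(Mul(Function('h')(Add(5, Mul(-1, -22))), Pow(-4535, -1)), Mul(947, Pow(-45, -1))) = Add(Mul(Mul(Rational(19, 10), Pow(Add(5, Mul(-1, -22)), -1)), Pow(-4535, -1)), Mul(947, Pow(-45, -1))) = Add(Mul(Mul(Rational(19, 10), Pow(Add(5, 22), -1)), Rational(-1, 4535)), Mul(947, Rational(-1, 45))) = Add(Mul(Mul(Rational(19, 10), Pow(27, -1)), Rational(-1, 4535)), Rational(-947, 45)) = Add(Mul(Mul(Rational(19, 10), Rational(1, 27)), Rational(-1, 4535)), Rational(-947, 45)) = Add(Mul(Rational(19, 270), Rational(-1, 4535)), Rational(-947, 45)) = Add(Rational(-19, 1224450), Rational(-947, 45)) = Rational(-25767889, 1224450)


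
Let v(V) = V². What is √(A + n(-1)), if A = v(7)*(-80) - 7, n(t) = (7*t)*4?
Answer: I*√3955 ≈ 62.889*I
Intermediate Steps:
n(t) = 28*t
A = -3927 (A = 7²*(-80) - 7 = 49*(-80) - 7 = -3920 - 7 = -3927)
√(A + n(-1)) = √(-3927 + 28*(-1)) = √(-3927 - 28) = √(-3955) = I*√3955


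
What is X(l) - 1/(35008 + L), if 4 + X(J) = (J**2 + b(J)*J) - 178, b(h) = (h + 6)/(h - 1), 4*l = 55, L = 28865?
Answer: 492737341/17373456 ≈ 28.362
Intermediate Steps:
l = 55/4 (l = (1/4)*55 = 55/4 ≈ 13.750)
b(h) = (6 + h)/(-1 + h)
X(J) = -182 + J**2 + J*(6 + J)/(-1 + J) (X(J) = -4 + ((J**2 + ((6 + J)/(-1 + J))*J) - 178) = -4 + ((J**2 + J*(6 + J)/(-1 + J)) - 178) = -4 + (-178 + J**2 + J*(6 + J)/(-1 + J)) = -182 + J**2 + J*(6 + J)/(-1 + J))
X(l) - 1/(35008 + L) = (182 + (55/4)**3 - 176*55/4)/(-1 + 55/4) - 1/(35008 + 28865) = (182 + 166375/64 - 2420)/(51/4) - 1/63873 = (4/51)*(23143/64) - 1*1/63873 = 23143/816 - 1/63873 = 492737341/17373456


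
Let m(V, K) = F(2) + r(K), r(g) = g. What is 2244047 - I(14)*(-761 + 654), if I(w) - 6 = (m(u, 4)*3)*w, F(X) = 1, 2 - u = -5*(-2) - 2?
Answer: 2267159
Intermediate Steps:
u = -6 (u = 2 - (-5*(-2) - 2) = 2 - (10 - 2) = 2 - 1*8 = 2 - 8 = -6)
m(V, K) = 1 + K
I(w) = 6 + 15*w (I(w) = 6 + ((1 + 4)*3)*w = 6 + (5*3)*w = 6 + 15*w)
2244047 - I(14)*(-761 + 654) = 2244047 - (6 + 15*14)*(-761 + 654) = 2244047 - (6 + 210)*(-107) = 2244047 - 216*(-107) = 2244047 - 1*(-23112) = 2244047 + 23112 = 2267159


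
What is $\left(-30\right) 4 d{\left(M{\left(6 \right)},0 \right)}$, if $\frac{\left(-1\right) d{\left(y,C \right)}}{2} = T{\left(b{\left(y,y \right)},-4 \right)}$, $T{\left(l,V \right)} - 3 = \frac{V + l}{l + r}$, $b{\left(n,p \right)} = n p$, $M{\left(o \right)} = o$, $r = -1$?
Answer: $\frac{6576}{7} \approx 939.43$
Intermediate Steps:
$T{\left(l,V \right)} = 3 + \frac{V + l}{-1 + l}$ ($T{\left(l,V \right)} = 3 + \frac{V + l}{l - 1} = 3 + \frac{V + l}{-1 + l}$)
$d{\left(y,C \right)} = - \frac{2 \left(-7 + 4 y^{2}\right)}{-1 + y^{2}}$ ($d{\left(y,C \right)} = - 2 \frac{-3 - 4 + 4 y y}{-1 + y y} = - 2 \frac{-3 - 4 + 4 y^{2}}{-1 + y^{2}} = - 2 \frac{-7 + 4 y^{2}}{-1 + y^{2}} = - \frac{2 \left(-7 + 4 y^{2}\right)}{-1 + y^{2}}$)
$\left(-30\right) 4 d{\left(M{\left(6 \right)},0 \right)} = \left(-30\right) 4 \frac{2 \left(7 - 4 \cdot 6^{2}\right)}{-1 + 6^{2}} = - 120 \frac{2 \left(7 - 144\right)}{-1 + 36} = - 120 \frac{2 \left(7 - 144\right)}{35} = - 120 \cdot 2 \cdot \frac{1}{35} \left(-137\right) = \left(-120\right) \left(- \frac{274}{35}\right) = \frac{6576}{7}$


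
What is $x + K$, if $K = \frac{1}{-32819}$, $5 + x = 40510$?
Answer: $\frac{1329333594}{32819} \approx 40505.0$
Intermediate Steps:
$x = 40505$ ($x = -5 + 40510 = 40505$)
$K = - \frac{1}{32819} \approx -3.047 \cdot 10^{-5}$
$x + K = 40505 - \frac{1}{32819} = \frac{1329333594}{32819}$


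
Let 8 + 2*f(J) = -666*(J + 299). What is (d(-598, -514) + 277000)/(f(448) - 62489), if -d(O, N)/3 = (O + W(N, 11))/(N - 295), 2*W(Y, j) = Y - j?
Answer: -448180837/503592792 ≈ -0.88997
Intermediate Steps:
f(J) = -99571 - 333*J (f(J) = -4 + (-666*(J + 299))/2 = -4 + (-666*(299 + J))/2 = -4 + (-199134 - 666*J)/2 = -4 + (-99567 - 333*J) = -99571 - 333*J)
W(Y, j) = Y/2 - j/2 (W(Y, j) = (Y - j)/2 = Y/2 - j/2)
d(O, N) = -3*(-11/2 + O + N/2)/(-295 + N) (d(O, N) = -3*(O + (N/2 - 1/2*11))/(N - 295) = -3*(O + (N/2 - 11/2))/(-295 + N) = -3*(O + (-11/2 + N/2))/(-295 + N) = -3*(-11/2 + O + N/2)/(-295 + N))
(d(-598, -514) + 277000)/(f(448) - 62489) = (3*(11 - 1*(-514) - 2*(-598))/(2*(-295 - 514)) + 277000)/((-99571 - 333*448) - 62489) = ((3/2)*(11 + 514 + 1196)/(-809) + 277000)/((-99571 - 149184) - 62489) = ((3/2)*(-1/809)*1721 + 277000)/(-248755 - 62489) = (-5163/1618 + 277000)/(-311244) = (448180837/1618)*(-1/311244) = -448180837/503592792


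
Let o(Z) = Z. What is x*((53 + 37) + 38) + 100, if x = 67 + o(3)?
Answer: 9060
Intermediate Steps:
x = 70 (x = 67 + 3 = 70)
x*((53 + 37) + 38) + 100 = 70*((53 + 37) + 38) + 100 = 70*(90 + 38) + 100 = 70*128 + 100 = 8960 + 100 = 9060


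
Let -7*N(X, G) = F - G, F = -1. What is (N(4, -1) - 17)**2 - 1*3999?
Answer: -3710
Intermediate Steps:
N(X, G) = 1/7 + G/7 (N(X, G) = -(-1 - G)/7 = 1/7 + G/7)
(N(4, -1) - 17)**2 - 1*3999 = ((1/7 + (1/7)*(-1)) - 17)**2 - 1*3999 = ((1/7 - 1/7) - 17)**2 - 3999 = (0 - 17)**2 - 3999 = (-17)**2 - 3999 = 289 - 3999 = -3710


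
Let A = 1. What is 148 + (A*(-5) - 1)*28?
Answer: -20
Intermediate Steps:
148 + (A*(-5) - 1)*28 = 148 + (1*(-5) - 1)*28 = 148 + (-5 - 1)*28 = 148 - 6*28 = 148 - 168 = -20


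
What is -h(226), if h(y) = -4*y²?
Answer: 204304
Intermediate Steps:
-h(226) = -(-4)*226² = -(-4)*51076 = -1*(-204304) = 204304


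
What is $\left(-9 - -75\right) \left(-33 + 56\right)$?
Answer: $1518$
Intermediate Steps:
$\left(-9 - -75\right) \left(-33 + 56\right) = \left(-9 + 75\right) 23 = 66 \cdot 23 = 1518$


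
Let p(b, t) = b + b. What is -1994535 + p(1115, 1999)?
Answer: -1992305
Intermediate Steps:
p(b, t) = 2*b
-1994535 + p(1115, 1999) = -1994535 + 2*1115 = -1994535 + 2230 = -1992305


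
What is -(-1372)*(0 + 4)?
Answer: 5488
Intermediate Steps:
-(-1372)*(0 + 4) = -(-1372)*4 = -343*(-16) = 5488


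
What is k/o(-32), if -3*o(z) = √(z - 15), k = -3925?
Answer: -11775*I*√47/47 ≈ -1717.6*I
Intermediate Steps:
o(z) = -√(-15 + z)/3 (o(z) = -√(z - 15)/3 = -√(-15 + z)/3)
k/o(-32) = -3925*(-3/√(-15 - 32)) = -3925*3*I*√47/47 = -11775*I*√47/47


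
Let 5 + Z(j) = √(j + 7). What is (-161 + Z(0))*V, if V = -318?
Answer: 52788 - 318*√7 ≈ 51947.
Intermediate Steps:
Z(j) = -5 + √(7 + j) (Z(j) = -5 + √(j + 7) = -5 + √(7 + j))
(-161 + Z(0))*V = (-161 + (-5 + √(7 + 0)))*(-318) = (-161 + (-5 + √7))*(-318) = (-166 + √7)*(-318) = 52788 - 318*√7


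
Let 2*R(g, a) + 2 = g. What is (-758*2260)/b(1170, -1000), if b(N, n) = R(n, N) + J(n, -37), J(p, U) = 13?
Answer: 214135/61 ≈ 3510.4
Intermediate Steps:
R(g, a) = -1 + g/2
b(N, n) = 12 + n/2 (b(N, n) = (-1 + n/2) + 13 = 12 + n/2)
(-758*2260)/b(1170, -1000) = (-758*2260)/(12 + (1/2)*(-1000)) = -1713080/(12 - 500) = -1713080/(-488) = -1713080*(-1/488) = 214135/61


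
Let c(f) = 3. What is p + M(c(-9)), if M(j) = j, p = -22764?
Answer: -22761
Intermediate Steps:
p + M(c(-9)) = -22764 + 3 = -22761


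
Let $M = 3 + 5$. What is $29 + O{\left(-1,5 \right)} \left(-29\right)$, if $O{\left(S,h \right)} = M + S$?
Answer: $-174$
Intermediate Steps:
$M = 8$
$O{\left(S,h \right)} = 8 + S$
$29 + O{\left(-1,5 \right)} \left(-29\right) = 29 + \left(8 - 1\right) \left(-29\right) = 29 + 7 \left(-29\right) = 29 - 203 = -174$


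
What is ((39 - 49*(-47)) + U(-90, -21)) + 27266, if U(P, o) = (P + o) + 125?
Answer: 29622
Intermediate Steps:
U(P, o) = 125 + P + o
((39 - 49*(-47)) + U(-90, -21)) + 27266 = ((39 - 49*(-47)) + (125 - 90 - 21)) + 27266 = ((39 + 2303) + 14) + 27266 = (2342 + 14) + 27266 = 2356 + 27266 = 29622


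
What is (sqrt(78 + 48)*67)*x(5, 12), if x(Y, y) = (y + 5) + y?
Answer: 5829*sqrt(14) ≈ 21810.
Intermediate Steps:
x(Y, y) = 5 + 2*y (x(Y, y) = (5 + y) + y = 5 + 2*y)
(sqrt(78 + 48)*67)*x(5, 12) = (sqrt(78 + 48)*67)*(5 + 2*12) = (sqrt(126)*67)*(5 + 24) = ((3*sqrt(14))*67)*29 = (201*sqrt(14))*29 = 5829*sqrt(14)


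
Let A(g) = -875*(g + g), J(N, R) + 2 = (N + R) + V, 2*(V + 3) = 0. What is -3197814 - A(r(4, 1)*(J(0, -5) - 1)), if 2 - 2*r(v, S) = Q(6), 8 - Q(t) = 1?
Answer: -3149689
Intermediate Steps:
V = -3 (V = -3 + (½)*0 = -3 + 0 = -3)
Q(t) = 7 (Q(t) = 8 - 1*1 = 8 - 1 = 7)
J(N, R) = -5 + N + R (J(N, R) = -2 + ((N + R) - 3) = -2 + (-3 + N + R) = -5 + N + R)
r(v, S) = -5/2 (r(v, S) = 1 - ½*7 = 1 - 7/2 = -5/2)
A(g) = -1750*g
-3197814 - A(r(4, 1)*(J(0, -5) - 1)) = -3197814 - (-1750)*(-5*((-5 + 0 - 5) - 1)/2) = -3197814 - (-1750)*(-5*(-10 - 1)/2) = -3197814 - (-1750)*(-5/2*(-11)) = -3197814 - (-1750)*55/2 = -3197814 - 1*(-48125) = -3197814 + 48125 = -3149689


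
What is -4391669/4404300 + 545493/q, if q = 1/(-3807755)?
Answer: -9148187818052716169/4404300 ≈ -2.0771e+12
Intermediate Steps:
q = -1/3807755 ≈ -2.6262e-7
-4391669/4404300 + 545493/q = -4391669/4404300 + 545493/(-1/3807755) = -4391669*1/4404300 + 545493*(-3807755) = -4391669/4404300 - 2077103698215 = -9148187818052716169/4404300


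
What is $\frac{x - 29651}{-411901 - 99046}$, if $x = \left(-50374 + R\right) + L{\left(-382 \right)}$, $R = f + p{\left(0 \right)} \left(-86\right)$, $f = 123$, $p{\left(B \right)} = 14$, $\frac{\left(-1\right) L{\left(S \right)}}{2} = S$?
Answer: $\frac{80342}{510947} \approx 0.15724$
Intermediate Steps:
$L{\left(S \right)} = - 2 S$
$R = -1081$ ($R = 123 + 14 \left(-86\right) = 123 - 1204 = -1081$)
$x = -50691$ ($x = \left(-50374 - 1081\right) - -764 = -51455 + 764 = -50691$)
$\frac{x - 29651}{-411901 - 99046} = \frac{-50691 - 29651}{-411901 - 99046} = - \frac{80342}{-510947} = \left(-80342\right) \left(- \frac{1}{510947}\right) = \frac{80342}{510947}$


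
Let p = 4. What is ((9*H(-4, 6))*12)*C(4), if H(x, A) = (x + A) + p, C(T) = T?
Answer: 2592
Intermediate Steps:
H(x, A) = 4 + A + x (H(x, A) = (x + A) + 4 = (A + x) + 4 = 4 + A + x)
((9*H(-4, 6))*12)*C(4) = ((9*(4 + 6 - 4))*12)*4 = ((9*6)*12)*4 = (54*12)*4 = 648*4 = 2592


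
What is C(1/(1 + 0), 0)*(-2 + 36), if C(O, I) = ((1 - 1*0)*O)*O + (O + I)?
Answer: 68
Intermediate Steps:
C(O, I) = I + O + O² (C(O, I) = ((1 + 0)*O)*O + (I + O) = (1*O)*O + (I + O) = O*O + (I + O) = O² + (I + O) = I + O + O²)
C(1/(1 + 0), 0)*(-2 + 36) = (0 + 1/(1 + 0) + (1/(1 + 0))²)*(-2 + 36) = (0 + 1/1 + (1/1)²)*34 = (0 + 1 + 1²)*34 = (0 + 1 + 1)*34 = 2*34 = 68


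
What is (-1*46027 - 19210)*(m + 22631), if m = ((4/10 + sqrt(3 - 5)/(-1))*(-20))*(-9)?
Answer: -1481075611 + 11742660*I*sqrt(2) ≈ -1.4811e+9 + 1.6607e+7*I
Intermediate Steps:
m = 72 - 180*I*sqrt(2) (m = ((4*(1/10) + sqrt(-2)*(-1))*(-20))*(-9) = ((2/5 + (I*sqrt(2))*(-1))*(-20))*(-9) = ((2/5 - I*sqrt(2))*(-20))*(-9) = (-8 + 20*I*sqrt(2))*(-9) = 72 - 180*I*sqrt(2) ≈ 72.0 - 254.56*I)
(-1*46027 - 19210)*(m + 22631) = (-1*46027 - 19210)*((72 - 180*I*sqrt(2)) + 22631) = (-46027 - 19210)*(22703 - 180*I*sqrt(2)) = -65237*(22703 - 180*I*sqrt(2)) = -1481075611 + 11742660*I*sqrt(2)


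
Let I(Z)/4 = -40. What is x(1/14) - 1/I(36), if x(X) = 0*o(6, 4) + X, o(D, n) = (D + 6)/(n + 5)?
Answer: 87/1120 ≈ 0.077679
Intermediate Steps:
o(D, n) = (6 + D)/(5 + n)
I(Z) = -160 (I(Z) = 4*(-40) = -160)
x(X) = X (x(X) = 0*((6 + 6)/(5 + 4)) + X = 0*(12/9) + X = 0*((1/9)*12) + X = 0*(4/3) + X = 0 + X = X)
x(1/14) - 1/I(36) = 1/14 - 1/(-160) = 1/14 - 1*(-1/160) = 1/14 + 1/160 = 87/1120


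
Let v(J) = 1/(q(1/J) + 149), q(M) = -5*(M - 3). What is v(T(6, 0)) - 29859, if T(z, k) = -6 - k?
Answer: -29530545/989 ≈ -29859.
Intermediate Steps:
q(M) = 15 - 5*M (q(M) = -5*(-3 + M) = 15 - 5*M)
v(J) = 1/(164 - 5/J) (v(J) = 1/((15 - 5/J) + 149) = 1/(164 - 5/J))
v(T(6, 0)) - 29859 = (-6 - 1*0)/(-5 + 164*(-6 - 1*0)) - 29859 = (-6 + 0)/(-5 + 164*(-6 + 0)) - 29859 = -6/(-5 + 164*(-6)) - 29859 = -6/(-5 - 984) - 29859 = -6/(-989) - 29859 = -6*(-1/989) - 29859 = 6/989 - 29859 = -29530545/989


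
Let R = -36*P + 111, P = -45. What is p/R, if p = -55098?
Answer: -18366/577 ≈ -31.830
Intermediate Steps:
R = 1731 (R = -36*(-45) + 111 = 1620 + 111 = 1731)
p/R = -55098/1731 = -55098*1/1731 = -18366/577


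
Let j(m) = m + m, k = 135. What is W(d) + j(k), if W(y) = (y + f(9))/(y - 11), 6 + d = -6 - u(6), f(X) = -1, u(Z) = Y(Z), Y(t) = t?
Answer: 7849/29 ≈ 270.66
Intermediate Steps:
u(Z) = Z
d = -18 (d = -6 + (-6 - 1*6) = -6 + (-6 - 6) = -6 - 12 = -18)
W(y) = (-1 + y)/(-11 + y) (W(y) = (y - 1)/(y - 11) = (-1 + y)/(-11 + y))
j(m) = 2*m
W(d) + j(k) = (-1 - 18)/(-11 - 18) + 2*135 = -19/(-29) + 270 = -1/29*(-19) + 270 = 19/29 + 270 = 7849/29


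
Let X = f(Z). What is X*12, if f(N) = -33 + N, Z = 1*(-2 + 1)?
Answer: -408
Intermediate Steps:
Z = -1 (Z = 1*(-1) = -1)
X = -34 (X = -33 - 1 = -34)
X*12 = -34*12 = -408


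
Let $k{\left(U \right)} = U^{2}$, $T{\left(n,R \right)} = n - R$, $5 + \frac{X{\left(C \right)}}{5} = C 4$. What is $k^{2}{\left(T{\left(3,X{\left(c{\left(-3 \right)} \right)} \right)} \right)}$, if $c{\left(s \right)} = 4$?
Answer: $7311616$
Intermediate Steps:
$X{\left(C \right)} = -25 + 20 C$ ($X{\left(C \right)} = -25 + 5 C 4 = -25 + 5 \cdot 4 C = -25 + 20 C$)
$k^{2}{\left(T{\left(3,X{\left(c{\left(-3 \right)} \right)} \right)} \right)} = \left(\left(3 - \left(-25 + 20 \cdot 4\right)\right)^{2}\right)^{2} = \left(\left(3 - \left(-25 + 80\right)\right)^{2}\right)^{2} = \left(\left(3 - 55\right)^{2}\right)^{2} = \left(\left(-52\right)^{2}\right)^{2} = 2704^{2} = 7311616$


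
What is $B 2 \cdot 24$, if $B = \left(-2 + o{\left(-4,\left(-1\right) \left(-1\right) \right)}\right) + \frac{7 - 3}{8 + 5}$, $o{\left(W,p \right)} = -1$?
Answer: $- \frac{1680}{13} \approx -129.23$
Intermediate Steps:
$B = - \frac{35}{13}$ ($B = \left(-2 - 1\right) + \frac{7 - 3}{8 + 5} = -3 + \frac{4}{13} = - \frac{35}{13} \approx -2.6923$)
$B 2 \cdot 24 = \left(- \frac{35}{13}\right) 2 \cdot 24 = \left(- \frac{70}{13}\right) 24 = - \frac{1680}{13}$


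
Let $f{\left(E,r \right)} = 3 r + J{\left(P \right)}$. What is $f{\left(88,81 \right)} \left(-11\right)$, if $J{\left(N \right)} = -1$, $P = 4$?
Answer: $-2662$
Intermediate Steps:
$f{\left(E,r \right)} = -1 + 3 r$ ($f{\left(E,r \right)} = 3 r - 1 = -1 + 3 r$)
$f{\left(88,81 \right)} \left(-11\right) = \left(-1 + 3 \cdot 81\right) \left(-11\right) = \left(-1 + 243\right) \left(-11\right) = 242 \left(-11\right) = -2662$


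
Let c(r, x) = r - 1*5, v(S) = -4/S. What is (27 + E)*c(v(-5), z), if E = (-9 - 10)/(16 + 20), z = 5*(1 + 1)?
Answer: -6671/60 ≈ -111.18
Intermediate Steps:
z = 10 (z = 5*2 = 10)
E = -19/36 ≈ -0.52778
c(r, x) = -5 + r (c(r, x) = r - 5 = -5 + r)
(27 + E)*c(v(-5), z) = (27 - 19/36)*(-5 - 4/(-5)) = 953*(-5 - 4*(-⅕))/36 = 953*(-5 + ⅘)/36 = (953/36)*(-21/5) = -6671/60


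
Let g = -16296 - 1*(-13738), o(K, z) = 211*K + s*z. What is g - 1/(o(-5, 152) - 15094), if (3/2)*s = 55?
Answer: -81157663/31727 ≈ -2558.0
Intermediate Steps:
s = 110/3 (s = (⅔)*55 = 110/3 ≈ 36.667)
o(K, z) = 211*K + 110*z/3
g = -2558 (g = -16296 + 13738 = -2558)
g - 1/(o(-5, 152) - 15094) = -2558 - 1/((211*(-5) + (110/3)*152) - 15094) = -2558 - 1/((-1055 + 16720/3) - 15094) = -2558 - 1/(13555/3 - 15094) = -2558 - 1/(-31727/3) = -2558 - 1*(-3/31727) = -2558 + 3/31727 = -81157663/31727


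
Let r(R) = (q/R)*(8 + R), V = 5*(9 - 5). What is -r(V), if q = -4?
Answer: 28/5 ≈ 5.6000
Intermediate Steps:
V = 20 (V = 5*4 = 20)
r(R) = -4*(8 + R)/R (r(R) = (-4/R)*(8 + R) = -4*(8 + R)/R)
-r(V) = -(-4 - 32/20) = -(-4 - 32*1/20) = -(-4 - 8/5) = -1*(-28/5) = 28/5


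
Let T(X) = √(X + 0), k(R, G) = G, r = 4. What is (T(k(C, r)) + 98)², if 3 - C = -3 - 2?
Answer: 10000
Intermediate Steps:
C = 8 (C = 3 - (-3 - 2) = 3 - 1*(-5) = 3 + 5 = 8)
T(X) = √X
(T(k(C, r)) + 98)² = (√4 + 98)² = (2 + 98)² = 100² = 10000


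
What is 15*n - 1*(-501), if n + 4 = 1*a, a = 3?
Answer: 486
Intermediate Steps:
n = -1 (n = -4 + 1*3 = -4 + 3 = -1)
15*n - 1*(-501) = 15*(-1) - 1*(-501) = -15 + 501 = 486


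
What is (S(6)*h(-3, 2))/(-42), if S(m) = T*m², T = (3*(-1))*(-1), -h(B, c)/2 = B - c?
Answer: -180/7 ≈ -25.714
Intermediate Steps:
h(B, c) = -2*B + 2*c (h(B, c) = -2*(B - c) = -2*B + 2*c)
T = 3 (T = -3*(-1) = 3)
S(m) = 3*m²
(S(6)*h(-3, 2))/(-42) = ((3*6²)*(-2*(-3) + 2*2))/(-42) = ((3*36)*(6 + 4))*(-1/42) = (108*10)*(-1/42) = 1080*(-1/42) = -180/7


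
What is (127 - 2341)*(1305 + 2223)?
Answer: -7810992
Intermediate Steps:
(127 - 2341)*(1305 + 2223) = -2214*3528 = -7810992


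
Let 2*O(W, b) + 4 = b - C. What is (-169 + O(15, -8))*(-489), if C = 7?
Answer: 174573/2 ≈ 87287.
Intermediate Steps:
O(W, b) = -11/2 + b/2 (O(W, b) = -2 + (b - 1*7)/2 = -2 + (b - 7)/2 = -2 + (-7 + b)/2 = -2 + (-7/2 + b/2) = -11/2 + b/2)
(-169 + O(15, -8))*(-489) = (-169 + (-11/2 + (½)*(-8)))*(-489) = (-169 + (-11/2 - 4))*(-489) = (-169 - 19/2)*(-489) = -357/2*(-489) = 174573/2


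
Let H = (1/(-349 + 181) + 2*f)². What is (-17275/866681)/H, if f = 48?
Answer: -487569600/225406506281849 ≈ -2.1631e-6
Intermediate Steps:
H = 260080129/28224 (H = (1/(-349 + 181) + 2*48)² = (1/(-168) + 96)² = (-1/168 + 96)² = (16127/168)² = 260080129/28224 ≈ 9214.9)
(-17275/866681)/H = (-17275/866681)/(260080129/28224) = -17275*1/866681*(28224/260080129) = -17275/866681*28224/260080129 = -487569600/225406506281849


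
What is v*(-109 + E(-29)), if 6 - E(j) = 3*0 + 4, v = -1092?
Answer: 116844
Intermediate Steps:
E(j) = 2 (E(j) = 6 - (3*0 + 4) = 6 - (0 + 4) = 6 - 1*4 = 6 - 4 = 2)
v*(-109 + E(-29)) = -1092*(-109 + 2) = -1092*(-107) = 116844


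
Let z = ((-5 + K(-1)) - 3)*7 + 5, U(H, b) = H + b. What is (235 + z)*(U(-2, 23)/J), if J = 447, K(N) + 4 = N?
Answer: 7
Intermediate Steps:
K(N) = -4 + N
z = -86 (z = ((-5 + (-4 - 1)) - 3)*7 + 5 = ((-5 - 5) - 3)*7 + 5 = (-10 - 3)*7 + 5 = -13*7 + 5 = -91 + 5 = -86)
(235 + z)*(U(-2, 23)/J) = (235 - 86)*((-2 + 23)/447) = 149*(21*(1/447)) = 149*(7/149) = 7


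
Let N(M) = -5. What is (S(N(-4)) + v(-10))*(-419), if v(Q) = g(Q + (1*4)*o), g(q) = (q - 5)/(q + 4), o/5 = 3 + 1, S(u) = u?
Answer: 127795/74 ≈ 1727.0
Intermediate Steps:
o = 20 (o = 5*(3 + 1) = 5*4 = 20)
g(q) = (-5 + q)/(4 + q)
v(Q) = (75 + Q)/(84 + Q) (v(Q) = (-5 + (Q + (1*4)*20))/(4 + (Q + (1*4)*20)) = (-5 + (Q + 4*20))/(4 + (Q + 4*20)) = (-5 + (Q + 80))/(4 + (Q + 80)) = (-5 + (80 + Q))/(4 + (80 + Q)) = (75 + Q)/(84 + Q))
(S(N(-4)) + v(-10))*(-419) = (-5 + (75 - 10)/(84 - 10))*(-419) = (-5 + 65/74)*(-419) = -305/74*(-419) = 127795/74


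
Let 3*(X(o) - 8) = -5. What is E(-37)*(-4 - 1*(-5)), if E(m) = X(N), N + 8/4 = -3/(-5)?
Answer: 19/3 ≈ 6.3333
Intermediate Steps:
N = -7/5 (N = -2 - 3/(-5) = -2 - 3*(-1/5) = -2 + 3/5 = -7/5 ≈ -1.4000)
X(o) = 19/3 (X(o) = 8 + (1/3)*(-5) = 8 - 5/3 = 19/3)
E(m) = 19/3
E(-37)*(-4 - 1*(-5)) = 19*(-4 - 1*(-5))/3 = 19*(-4 + 5)/3 = (19/3)*1 = 19/3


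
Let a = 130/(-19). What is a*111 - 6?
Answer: -14544/19 ≈ -765.47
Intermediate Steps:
a = -130/19 (a = 130*(-1/19) = -130/19 ≈ -6.8421)
a*111 - 6 = -130/19*111 - 6 = -14430/19 - 6 = -14544/19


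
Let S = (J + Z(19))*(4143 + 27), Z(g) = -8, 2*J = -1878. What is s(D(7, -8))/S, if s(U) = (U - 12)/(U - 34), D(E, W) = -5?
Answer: -17/154010610 ≈ -1.1038e-7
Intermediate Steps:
J = -939 (J = (1/2)*(-1878) = -939)
s(U) = (-12 + U)/(-34 + U)
S = -3948990 (S = (-939 - 8)*(4143 + 27) = -947*4170 = -3948990)
s(D(7, -8))/S = ((-12 - 5)/(-34 - 5))/(-3948990) = (-17/(-39))*(-1/3948990) = -1/39*(-17)*(-1/3948990) = (17/39)*(-1/3948990) = -17/154010610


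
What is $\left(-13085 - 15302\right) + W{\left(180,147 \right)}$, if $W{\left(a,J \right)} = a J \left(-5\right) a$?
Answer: $-23842387$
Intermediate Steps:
$W{\left(a,J \right)} = - 5 J a^{2}$ ($W{\left(a,J \right)} = J a \left(-5\right) a = - 5 J a a = - 5 J a^{2}$)
$\left(-13085 - 15302\right) + W{\left(180,147 \right)} = \left(-13085 - 15302\right) - 735 \cdot 180^{2} = -28387 - 735 \cdot 32400 = -28387 - 23814000 = -23842387$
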